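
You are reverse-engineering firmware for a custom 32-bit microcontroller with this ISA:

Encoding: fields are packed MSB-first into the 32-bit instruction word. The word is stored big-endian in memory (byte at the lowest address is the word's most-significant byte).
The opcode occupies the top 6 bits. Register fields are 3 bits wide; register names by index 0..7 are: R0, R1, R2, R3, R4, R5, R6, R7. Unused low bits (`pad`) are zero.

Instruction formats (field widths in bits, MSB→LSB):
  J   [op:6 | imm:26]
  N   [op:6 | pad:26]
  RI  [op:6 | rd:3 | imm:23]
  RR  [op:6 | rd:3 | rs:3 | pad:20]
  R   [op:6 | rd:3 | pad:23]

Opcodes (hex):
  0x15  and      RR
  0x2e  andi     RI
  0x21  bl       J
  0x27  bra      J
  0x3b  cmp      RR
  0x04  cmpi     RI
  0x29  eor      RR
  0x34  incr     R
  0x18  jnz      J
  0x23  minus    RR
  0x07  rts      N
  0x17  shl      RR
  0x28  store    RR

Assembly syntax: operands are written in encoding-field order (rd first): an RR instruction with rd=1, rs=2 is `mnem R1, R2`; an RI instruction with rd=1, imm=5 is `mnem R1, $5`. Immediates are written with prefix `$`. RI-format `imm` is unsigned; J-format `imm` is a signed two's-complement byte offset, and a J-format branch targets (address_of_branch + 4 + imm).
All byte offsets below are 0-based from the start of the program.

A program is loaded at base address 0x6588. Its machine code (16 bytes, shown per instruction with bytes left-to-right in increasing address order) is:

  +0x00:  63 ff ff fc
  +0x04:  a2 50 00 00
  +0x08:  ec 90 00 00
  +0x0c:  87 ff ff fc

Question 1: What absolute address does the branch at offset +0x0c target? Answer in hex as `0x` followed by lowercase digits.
+0x0c: 87 ff ff fc ⇒ word 0x87fffffc (big)
  op=0x87fffffc>>26=0x21 ⇒ bl (J)
  imm@[25:0]=0x3fffffc (s26→-4) ⇒ $-4
  target = base 0x6588 + off 0x0c + 4 + imm -4 = 0x6594

0x6594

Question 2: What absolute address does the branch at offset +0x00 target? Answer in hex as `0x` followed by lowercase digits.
0x6588

[00] 63 ff ff fc → 0x63fffffc
  opcode bits[31:26]=0x18: jnz/J
  [25:0] imm=67108860 (s26→-4) = $-4
  target = base 0x6588 + off 0x00 + 4 + imm -4 = 0x6588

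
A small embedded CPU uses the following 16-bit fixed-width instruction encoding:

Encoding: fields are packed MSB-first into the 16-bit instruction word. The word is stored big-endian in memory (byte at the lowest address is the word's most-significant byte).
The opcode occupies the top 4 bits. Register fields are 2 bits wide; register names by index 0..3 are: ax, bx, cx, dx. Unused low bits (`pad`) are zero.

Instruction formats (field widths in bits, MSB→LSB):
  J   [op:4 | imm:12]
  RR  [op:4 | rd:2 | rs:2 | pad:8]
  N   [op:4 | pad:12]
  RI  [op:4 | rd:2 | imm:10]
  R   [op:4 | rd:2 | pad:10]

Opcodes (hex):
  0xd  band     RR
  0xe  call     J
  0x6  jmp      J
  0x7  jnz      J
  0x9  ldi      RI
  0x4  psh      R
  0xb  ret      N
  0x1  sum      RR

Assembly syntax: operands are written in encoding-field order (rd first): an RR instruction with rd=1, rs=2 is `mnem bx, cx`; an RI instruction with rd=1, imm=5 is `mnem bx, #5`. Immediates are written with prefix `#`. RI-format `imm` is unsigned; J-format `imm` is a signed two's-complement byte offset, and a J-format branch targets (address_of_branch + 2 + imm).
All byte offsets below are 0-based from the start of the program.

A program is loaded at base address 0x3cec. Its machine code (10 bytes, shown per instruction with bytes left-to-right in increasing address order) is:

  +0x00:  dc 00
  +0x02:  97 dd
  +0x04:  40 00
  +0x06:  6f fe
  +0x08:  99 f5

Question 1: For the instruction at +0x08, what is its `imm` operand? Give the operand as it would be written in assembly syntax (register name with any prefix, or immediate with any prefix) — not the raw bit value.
#501

+0x08: 99 f5 ⇒ word 0x99f5 (big)
  op=0x99f5>>12=0x9 ⇒ ldi (RI)
  [11:10] rd=2 = cx
  [9:0] imm=501 = #501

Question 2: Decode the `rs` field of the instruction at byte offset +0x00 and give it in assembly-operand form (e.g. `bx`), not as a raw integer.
off 0x00: read dc 00 as big → 0xdc00
  op=0xdc00>>12=0xd ⇒ band (RR)
  [11:10] rd=3 = dx
  [9:8] rs=0 = ax

ax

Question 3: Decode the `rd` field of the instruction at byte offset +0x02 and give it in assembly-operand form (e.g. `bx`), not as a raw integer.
off 0x02: read 97 dd as big → 0x97dd
  top 4b → 0x9 → ldi [RI]
  rd@[11:10]=0x1 ⇒ bx
  imm@[9:0]=0x3dd ⇒ #989

bx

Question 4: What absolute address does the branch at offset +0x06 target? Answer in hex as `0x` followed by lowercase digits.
+0x06: 6f fe ⇒ word 0x6ffe (big)
  opcode bits[15:12]=0x6: jmp/J
  imm@[11:0]=0xffe (s12→-2) ⇒ #-2
  target = base 0x3cec + off 0x06 + 2 + imm -2 = 0x3cf2

0x3cf2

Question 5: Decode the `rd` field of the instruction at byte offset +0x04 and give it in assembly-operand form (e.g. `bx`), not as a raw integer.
@+04  big-endian(40 00) = 0x4000
  top 4b → 0x4 → psh [R]
  rd@[11:10]=0x0 ⇒ ax

ax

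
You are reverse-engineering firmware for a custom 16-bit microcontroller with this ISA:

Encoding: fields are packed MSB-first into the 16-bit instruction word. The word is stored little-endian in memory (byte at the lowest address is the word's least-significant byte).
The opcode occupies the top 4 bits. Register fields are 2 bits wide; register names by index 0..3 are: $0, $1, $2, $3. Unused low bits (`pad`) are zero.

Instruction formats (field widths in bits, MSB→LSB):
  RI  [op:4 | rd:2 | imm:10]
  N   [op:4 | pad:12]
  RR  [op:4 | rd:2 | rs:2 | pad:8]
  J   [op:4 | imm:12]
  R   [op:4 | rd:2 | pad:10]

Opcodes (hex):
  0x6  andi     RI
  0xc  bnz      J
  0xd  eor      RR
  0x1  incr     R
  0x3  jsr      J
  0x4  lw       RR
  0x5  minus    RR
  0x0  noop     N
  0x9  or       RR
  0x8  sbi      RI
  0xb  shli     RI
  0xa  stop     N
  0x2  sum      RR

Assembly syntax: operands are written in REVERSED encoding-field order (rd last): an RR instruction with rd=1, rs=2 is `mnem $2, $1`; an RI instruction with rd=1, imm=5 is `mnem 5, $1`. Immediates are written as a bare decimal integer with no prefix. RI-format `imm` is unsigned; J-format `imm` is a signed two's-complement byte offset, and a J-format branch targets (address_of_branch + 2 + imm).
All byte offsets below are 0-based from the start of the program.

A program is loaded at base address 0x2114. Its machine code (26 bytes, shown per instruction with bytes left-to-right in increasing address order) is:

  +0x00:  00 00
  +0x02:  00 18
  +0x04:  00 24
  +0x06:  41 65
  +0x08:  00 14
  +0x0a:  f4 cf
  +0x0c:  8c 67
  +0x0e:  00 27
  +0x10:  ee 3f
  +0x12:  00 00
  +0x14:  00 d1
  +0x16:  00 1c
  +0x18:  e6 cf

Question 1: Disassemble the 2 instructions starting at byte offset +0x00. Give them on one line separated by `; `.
noop; incr $2

[00] 00 00 → 0x0000
  top 4b → 0x0 → noop [N]
[02] 00 18 → 0x1800
  top 4b → 0x1 → incr [R]
  rd: (w>>10)&0x3=0x2 → $2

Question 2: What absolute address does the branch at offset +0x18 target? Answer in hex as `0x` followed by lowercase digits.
0x2114

[18] e6 cf → 0xcfe6
  op=0xcfe6>>12=0xc ⇒ bnz (J)
  [11:0] imm=4070 (s12→-26) = -26
  target = base 0x2114 + off 0x18 + 2 + imm -26 = 0x2114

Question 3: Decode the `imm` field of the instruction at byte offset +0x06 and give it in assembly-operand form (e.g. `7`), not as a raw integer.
321

off 0x06: read 41 65 as little → 0x6541
  top 4b → 0x6 → andi [RI]
  rd: (w>>10)&0x3=0x1 → $1
  imm: (w>>0)&0x3ff=0x141 → 321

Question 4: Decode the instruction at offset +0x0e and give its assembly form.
sum $3, $1

+0x0e: 00 27 ⇒ word 0x2700 (little)
  top 4b → 0x2 → sum [RR]
  rd: (w>>10)&0x3=0x1 → $1
  rs: (w>>8)&0x3=0x3 → $3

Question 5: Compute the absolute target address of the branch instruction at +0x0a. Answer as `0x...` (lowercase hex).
@+0a  little-endian(f4 cf) = 0xcff4
  top 4b → 0xc → bnz [J]
  imm@[11:0]=0xff4 (s12→-12) ⇒ -12
  target = base 0x2114 + off 0x0a + 2 + imm -12 = 0x2114

0x2114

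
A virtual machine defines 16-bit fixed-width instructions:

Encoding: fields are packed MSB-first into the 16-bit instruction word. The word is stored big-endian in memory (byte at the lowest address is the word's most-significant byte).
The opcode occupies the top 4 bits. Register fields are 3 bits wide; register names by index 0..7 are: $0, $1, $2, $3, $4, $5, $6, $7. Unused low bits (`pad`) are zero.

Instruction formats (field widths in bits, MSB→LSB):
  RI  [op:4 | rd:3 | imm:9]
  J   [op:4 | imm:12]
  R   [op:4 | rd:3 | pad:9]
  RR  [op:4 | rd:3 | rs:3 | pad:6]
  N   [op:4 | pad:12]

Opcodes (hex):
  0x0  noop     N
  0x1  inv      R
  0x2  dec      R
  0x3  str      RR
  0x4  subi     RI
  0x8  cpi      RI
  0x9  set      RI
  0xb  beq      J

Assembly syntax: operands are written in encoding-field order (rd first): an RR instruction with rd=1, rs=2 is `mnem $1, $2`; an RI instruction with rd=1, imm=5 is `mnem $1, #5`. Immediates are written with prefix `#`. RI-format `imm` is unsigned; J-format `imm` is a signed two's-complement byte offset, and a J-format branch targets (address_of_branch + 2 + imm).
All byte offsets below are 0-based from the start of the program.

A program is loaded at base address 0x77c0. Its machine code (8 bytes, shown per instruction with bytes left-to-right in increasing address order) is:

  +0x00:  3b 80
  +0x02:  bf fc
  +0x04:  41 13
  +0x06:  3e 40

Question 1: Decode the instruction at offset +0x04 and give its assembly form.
+0x04: 41 13 ⇒ word 0x4113 (big)
  top 4b → 0x4 → subi [RI]
  rd@[11:9]=0x0 ⇒ $0
  imm@[8:0]=0x113 ⇒ #275

subi $0, #275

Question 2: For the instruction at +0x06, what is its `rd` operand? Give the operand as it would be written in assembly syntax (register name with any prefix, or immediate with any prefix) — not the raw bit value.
$7

@+06  big-endian(3e 40) = 0x3e40
  top 4b → 0x3 → str [RR]
  rd@[11:9]=0x7 ⇒ $7
  rs@[8:6]=0x1 ⇒ $1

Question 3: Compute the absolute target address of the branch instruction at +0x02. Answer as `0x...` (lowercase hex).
0x77c0

[02] bf fc → 0xbffc
  top 4b → 0xb → beq [J]
  [11:0] imm=4092 (s12→-4) = #-4
  target = base 0x77c0 + off 0x02 + 2 + imm -4 = 0x77c0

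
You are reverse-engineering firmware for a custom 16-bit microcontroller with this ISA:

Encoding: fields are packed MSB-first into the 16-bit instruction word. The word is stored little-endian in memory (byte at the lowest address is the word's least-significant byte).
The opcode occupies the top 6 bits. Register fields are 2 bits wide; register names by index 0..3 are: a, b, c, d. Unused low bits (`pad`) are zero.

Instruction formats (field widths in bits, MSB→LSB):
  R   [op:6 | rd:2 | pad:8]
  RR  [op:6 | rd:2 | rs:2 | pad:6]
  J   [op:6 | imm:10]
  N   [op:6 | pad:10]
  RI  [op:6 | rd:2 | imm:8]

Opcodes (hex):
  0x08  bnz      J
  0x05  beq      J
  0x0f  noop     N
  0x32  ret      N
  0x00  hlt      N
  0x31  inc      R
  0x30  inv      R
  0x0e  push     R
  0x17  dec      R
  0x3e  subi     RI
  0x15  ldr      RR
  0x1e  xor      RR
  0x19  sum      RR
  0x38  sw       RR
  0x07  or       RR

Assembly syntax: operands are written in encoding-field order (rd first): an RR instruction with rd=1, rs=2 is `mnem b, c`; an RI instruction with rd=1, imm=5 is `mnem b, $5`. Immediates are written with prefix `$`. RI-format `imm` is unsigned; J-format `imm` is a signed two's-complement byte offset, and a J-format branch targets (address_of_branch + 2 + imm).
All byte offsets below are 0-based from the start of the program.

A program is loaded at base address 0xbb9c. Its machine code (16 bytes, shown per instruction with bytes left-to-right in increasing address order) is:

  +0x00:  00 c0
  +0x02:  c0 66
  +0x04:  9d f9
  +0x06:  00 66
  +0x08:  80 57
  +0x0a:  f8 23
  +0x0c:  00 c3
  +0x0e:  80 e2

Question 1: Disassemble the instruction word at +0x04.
[04] 9d f9 → 0xf99d
  top 6b → 0x3e → subi [RI]
  rd: (w>>8)&0x3=0x1 → b
  imm: (w>>0)&0xff=0x9d → $157

subi b, $157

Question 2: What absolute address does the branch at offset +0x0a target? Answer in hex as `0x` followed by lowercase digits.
0xbba0

[0a] f8 23 → 0x23f8
  opcode bits[15:10]=0x8: bnz/J
  imm: (w>>0)&0x3ff=0x3f8 (s10→-8) → $-8
  target = base 0xbb9c + off 0x0a + 2 + imm -8 = 0xbba0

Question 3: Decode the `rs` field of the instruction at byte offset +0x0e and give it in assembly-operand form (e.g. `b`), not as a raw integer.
@+0e  little-endian(80 e2) = 0xe280
  top 6b → 0x38 → sw [RR]
  [9:8] rd=2 = c
  [7:6] rs=2 = c

c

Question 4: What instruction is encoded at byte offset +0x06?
@+06  little-endian(00 66) = 0x6600
  top 6b → 0x19 → sum [RR]
  rd: (w>>8)&0x3=0x2 → c
  rs: (w>>6)&0x3=0x0 → a

sum c, a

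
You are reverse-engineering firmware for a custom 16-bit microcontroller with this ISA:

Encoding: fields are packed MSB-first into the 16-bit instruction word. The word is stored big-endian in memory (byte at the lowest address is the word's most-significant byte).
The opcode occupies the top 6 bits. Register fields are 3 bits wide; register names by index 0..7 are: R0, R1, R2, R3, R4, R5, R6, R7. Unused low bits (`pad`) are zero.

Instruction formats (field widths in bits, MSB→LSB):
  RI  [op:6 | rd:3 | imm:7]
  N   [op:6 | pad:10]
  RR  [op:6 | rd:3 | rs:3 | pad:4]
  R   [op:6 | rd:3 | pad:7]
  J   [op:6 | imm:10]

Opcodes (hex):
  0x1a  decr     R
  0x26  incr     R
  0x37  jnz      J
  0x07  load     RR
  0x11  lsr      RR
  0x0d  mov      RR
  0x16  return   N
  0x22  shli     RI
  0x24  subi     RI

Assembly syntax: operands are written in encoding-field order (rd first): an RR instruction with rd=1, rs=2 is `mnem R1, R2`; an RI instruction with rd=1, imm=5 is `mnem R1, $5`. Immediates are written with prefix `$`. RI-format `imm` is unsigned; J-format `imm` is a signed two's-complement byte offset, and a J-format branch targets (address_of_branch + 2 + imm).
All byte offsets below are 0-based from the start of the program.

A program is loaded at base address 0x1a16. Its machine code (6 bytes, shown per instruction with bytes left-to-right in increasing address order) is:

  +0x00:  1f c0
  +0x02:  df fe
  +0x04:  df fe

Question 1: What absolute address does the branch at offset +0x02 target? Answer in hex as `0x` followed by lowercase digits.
[02] df fe → 0xdffe
  op=0xdffe>>10=0x37 ⇒ jnz (J)
  [9:0] imm=1022 (s10→-2) = $-2
  target = base 0x1a16 + off 0x02 + 2 + imm -2 = 0x1a18

0x1a18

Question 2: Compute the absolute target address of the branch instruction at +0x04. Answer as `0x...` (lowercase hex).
0x1a1a

[04] df fe → 0xdffe
  top 6b → 0x37 → jnz [J]
  imm: (w>>0)&0x3ff=0x3fe (s10→-2) → $-2
  target = base 0x1a16 + off 0x04 + 2 + imm -2 = 0x1a1a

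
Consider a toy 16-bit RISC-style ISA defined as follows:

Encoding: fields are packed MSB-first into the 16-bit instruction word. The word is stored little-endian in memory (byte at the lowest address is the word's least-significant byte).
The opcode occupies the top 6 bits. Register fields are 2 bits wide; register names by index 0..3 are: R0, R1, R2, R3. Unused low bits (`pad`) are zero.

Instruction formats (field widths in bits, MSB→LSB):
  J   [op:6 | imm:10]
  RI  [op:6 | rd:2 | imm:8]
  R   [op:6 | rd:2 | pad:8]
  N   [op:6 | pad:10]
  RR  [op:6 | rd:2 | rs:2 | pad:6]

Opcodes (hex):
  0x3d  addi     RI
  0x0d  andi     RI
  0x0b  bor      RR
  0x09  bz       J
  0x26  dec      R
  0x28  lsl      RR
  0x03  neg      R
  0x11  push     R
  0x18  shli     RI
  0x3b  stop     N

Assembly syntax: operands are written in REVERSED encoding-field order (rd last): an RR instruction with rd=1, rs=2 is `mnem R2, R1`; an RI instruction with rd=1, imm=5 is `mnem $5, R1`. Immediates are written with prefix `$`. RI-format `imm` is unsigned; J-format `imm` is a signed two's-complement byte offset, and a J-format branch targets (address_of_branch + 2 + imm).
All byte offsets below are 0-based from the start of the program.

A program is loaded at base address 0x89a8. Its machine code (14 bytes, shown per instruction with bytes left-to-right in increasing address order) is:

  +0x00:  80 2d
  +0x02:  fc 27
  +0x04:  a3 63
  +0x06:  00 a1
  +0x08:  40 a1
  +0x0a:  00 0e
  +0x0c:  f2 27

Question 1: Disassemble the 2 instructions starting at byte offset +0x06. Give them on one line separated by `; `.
+0x06: 00 a1 ⇒ word 0xa100 (little)
  top 6b → 0x28 → lsl [RR]
  rd: (w>>8)&0x3=0x1 → R1
  rs: (w>>6)&0x3=0x0 → R0
+0x08: 40 a1 ⇒ word 0xa140 (little)
  top 6b → 0x28 → lsl [RR]
  rd: (w>>8)&0x3=0x1 → R1
  rs: (w>>6)&0x3=0x1 → R1

lsl R0, R1; lsl R1, R1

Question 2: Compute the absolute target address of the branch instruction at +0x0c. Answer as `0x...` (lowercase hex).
@+0c  little-endian(f2 27) = 0x27f2
  op=0x27f2>>10=0x9 ⇒ bz (J)
  [9:0] imm=1010 (s10→-14) = $-14
  target = base 0x89a8 + off 0x0c + 2 + imm -14 = 0x89a8

0x89a8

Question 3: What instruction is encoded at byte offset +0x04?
shli $163, R3

@+04  little-endian(a3 63) = 0x63a3
  top 6b → 0x18 → shli [RI]
  [9:8] rd=3 = R3
  [7:0] imm=163 = $163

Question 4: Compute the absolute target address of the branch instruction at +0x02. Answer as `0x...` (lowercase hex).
0x89a8

+0x02: fc 27 ⇒ word 0x27fc (little)
  top 6b → 0x9 → bz [J]
  imm: (w>>0)&0x3ff=0x3fc (s10→-4) → $-4
  target = base 0x89a8 + off 0x02 + 2 + imm -4 = 0x89a8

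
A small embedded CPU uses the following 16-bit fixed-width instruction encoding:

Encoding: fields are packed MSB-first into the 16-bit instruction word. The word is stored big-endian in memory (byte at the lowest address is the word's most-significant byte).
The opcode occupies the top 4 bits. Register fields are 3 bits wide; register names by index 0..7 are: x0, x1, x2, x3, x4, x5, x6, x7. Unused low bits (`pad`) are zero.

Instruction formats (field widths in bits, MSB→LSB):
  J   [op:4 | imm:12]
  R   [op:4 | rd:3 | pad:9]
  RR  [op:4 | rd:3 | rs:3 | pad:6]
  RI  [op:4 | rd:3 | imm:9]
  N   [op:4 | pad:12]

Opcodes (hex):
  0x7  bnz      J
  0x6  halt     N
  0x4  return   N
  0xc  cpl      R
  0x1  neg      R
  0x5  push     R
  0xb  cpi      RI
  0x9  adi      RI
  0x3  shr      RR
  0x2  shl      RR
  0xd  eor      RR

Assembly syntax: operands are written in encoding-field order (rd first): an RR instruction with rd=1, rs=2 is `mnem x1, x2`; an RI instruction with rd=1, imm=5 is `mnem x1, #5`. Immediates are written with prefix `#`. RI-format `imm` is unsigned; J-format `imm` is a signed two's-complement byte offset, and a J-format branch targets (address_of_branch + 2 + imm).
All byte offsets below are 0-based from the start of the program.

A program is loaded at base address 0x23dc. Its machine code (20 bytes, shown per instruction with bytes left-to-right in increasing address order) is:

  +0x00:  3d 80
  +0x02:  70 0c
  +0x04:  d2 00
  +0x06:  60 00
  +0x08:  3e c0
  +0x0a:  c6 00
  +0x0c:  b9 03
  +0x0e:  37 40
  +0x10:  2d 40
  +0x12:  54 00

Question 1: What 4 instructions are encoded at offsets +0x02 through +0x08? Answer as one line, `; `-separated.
+0x02: 70 0c ⇒ word 0x700c (big)
  opcode bits[15:12]=0x7: bnz/J
  [11:0] imm=12 = #12
+0x04: d2 00 ⇒ word 0xd200 (big)
  opcode bits[15:12]=0xd: eor/RR
  [11:9] rd=1 = x1
  [8:6] rs=0 = x0
+0x06: 60 00 ⇒ word 0x6000 (big)
  opcode bits[15:12]=0x6: halt/N
+0x08: 3e c0 ⇒ word 0x3ec0 (big)
  opcode bits[15:12]=0x3: shr/RR
  [11:9] rd=7 = x7
  [8:6] rs=3 = x3

bnz #12; eor x1, x0; halt; shr x7, x3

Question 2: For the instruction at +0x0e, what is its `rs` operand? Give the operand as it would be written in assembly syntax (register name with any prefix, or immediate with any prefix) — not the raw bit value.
x5

+0x0e: 37 40 ⇒ word 0x3740 (big)
  opcode bits[15:12]=0x3: shr/RR
  [11:9] rd=3 = x3
  [8:6] rs=5 = x5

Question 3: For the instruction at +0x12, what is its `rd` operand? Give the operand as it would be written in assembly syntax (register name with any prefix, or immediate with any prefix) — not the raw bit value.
x2

@+12  big-endian(54 00) = 0x5400
  opcode bits[15:12]=0x5: push/R
  [11:9] rd=2 = x2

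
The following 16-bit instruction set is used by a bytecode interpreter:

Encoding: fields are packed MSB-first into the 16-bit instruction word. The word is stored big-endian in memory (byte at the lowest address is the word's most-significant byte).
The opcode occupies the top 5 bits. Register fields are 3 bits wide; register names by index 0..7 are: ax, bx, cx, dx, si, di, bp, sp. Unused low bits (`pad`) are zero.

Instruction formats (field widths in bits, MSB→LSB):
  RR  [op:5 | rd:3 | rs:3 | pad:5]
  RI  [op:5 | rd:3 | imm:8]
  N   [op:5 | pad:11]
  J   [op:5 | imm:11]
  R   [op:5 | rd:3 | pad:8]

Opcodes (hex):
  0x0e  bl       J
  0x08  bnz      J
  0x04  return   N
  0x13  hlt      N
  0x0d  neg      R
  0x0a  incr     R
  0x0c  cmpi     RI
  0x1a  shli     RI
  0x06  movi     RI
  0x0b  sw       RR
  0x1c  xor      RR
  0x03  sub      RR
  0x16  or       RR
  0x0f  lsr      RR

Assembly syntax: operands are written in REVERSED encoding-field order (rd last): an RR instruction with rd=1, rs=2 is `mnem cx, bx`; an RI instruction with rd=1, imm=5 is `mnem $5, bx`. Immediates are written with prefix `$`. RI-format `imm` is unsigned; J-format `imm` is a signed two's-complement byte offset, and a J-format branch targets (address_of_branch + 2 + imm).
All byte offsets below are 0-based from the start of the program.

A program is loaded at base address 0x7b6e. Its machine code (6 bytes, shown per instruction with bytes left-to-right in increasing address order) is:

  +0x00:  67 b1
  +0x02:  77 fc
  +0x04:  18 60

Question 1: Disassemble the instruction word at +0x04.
off 0x04: read 18 60 as big → 0x1860
  op=0x1860>>11=0x3 ⇒ sub (RR)
  rd: (w>>8)&0x7=0x0 → ax
  rs: (w>>5)&0x7=0x3 → dx

sub dx, ax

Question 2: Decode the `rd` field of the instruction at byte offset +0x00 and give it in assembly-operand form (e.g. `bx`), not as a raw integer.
@+00  big-endian(67 b1) = 0x67b1
  top 5b → 0xc → cmpi [RI]
  rd@[10:8]=0x7 ⇒ sp
  imm@[7:0]=0xb1 ⇒ $177

sp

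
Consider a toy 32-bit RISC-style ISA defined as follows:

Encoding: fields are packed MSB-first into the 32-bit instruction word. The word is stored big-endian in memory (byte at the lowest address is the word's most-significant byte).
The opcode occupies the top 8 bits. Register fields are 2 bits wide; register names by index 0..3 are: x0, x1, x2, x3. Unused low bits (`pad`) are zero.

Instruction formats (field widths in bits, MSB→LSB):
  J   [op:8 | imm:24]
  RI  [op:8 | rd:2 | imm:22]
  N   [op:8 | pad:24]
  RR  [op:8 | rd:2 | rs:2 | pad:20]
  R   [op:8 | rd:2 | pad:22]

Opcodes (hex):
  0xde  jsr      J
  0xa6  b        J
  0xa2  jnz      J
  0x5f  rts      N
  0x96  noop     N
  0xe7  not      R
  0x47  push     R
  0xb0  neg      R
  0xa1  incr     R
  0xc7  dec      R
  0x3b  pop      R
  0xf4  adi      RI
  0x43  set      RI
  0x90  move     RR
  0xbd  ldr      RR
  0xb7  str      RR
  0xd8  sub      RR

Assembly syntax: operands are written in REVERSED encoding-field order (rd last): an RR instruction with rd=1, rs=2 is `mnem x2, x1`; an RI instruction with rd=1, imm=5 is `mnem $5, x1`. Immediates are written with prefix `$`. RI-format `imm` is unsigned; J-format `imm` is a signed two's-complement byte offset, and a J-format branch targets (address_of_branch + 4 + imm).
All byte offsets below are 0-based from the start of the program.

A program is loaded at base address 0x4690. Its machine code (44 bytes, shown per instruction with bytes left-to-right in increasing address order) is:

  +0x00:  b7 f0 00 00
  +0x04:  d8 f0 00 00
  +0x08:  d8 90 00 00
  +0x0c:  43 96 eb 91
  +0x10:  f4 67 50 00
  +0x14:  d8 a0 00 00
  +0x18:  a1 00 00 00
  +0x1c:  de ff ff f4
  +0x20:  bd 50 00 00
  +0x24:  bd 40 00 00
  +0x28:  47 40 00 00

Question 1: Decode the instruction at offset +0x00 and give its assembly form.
@+00  big-endian(b7 f0 00 00) = 0xb7f00000
  op=0xb7f00000>>24=0xb7 ⇒ str (RR)
  [23:22] rd=3 = x3
  [21:20] rs=3 = x3

str x3, x3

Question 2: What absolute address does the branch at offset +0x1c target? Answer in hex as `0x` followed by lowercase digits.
0x46a4

[1c] de ff ff f4 → 0xdefffff4
  op=0xdefffff4>>24=0xde ⇒ jsr (J)
  imm: (w>>0)&0xffffff=0xfffff4 (s24→-12) → $-12
  target = base 0x4690 + off 0x1c + 4 + imm -12 = 0x46a4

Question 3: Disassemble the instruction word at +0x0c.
off 0x0c: read 43 96 eb 91 as big → 0x4396eb91
  opcode bits[31:24]=0x43: set/RI
  rd@[23:22]=0x2 ⇒ x2
  imm@[21:0]=0x16eb91 ⇒ $1502097

set $1502097, x2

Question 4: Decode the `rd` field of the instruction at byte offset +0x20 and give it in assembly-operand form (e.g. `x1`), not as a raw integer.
x1

@+20  big-endian(bd 50 00 00) = 0xbd500000
  opcode bits[31:24]=0xbd: ldr/RR
  rd@[23:22]=0x1 ⇒ x1
  rs@[21:20]=0x1 ⇒ x1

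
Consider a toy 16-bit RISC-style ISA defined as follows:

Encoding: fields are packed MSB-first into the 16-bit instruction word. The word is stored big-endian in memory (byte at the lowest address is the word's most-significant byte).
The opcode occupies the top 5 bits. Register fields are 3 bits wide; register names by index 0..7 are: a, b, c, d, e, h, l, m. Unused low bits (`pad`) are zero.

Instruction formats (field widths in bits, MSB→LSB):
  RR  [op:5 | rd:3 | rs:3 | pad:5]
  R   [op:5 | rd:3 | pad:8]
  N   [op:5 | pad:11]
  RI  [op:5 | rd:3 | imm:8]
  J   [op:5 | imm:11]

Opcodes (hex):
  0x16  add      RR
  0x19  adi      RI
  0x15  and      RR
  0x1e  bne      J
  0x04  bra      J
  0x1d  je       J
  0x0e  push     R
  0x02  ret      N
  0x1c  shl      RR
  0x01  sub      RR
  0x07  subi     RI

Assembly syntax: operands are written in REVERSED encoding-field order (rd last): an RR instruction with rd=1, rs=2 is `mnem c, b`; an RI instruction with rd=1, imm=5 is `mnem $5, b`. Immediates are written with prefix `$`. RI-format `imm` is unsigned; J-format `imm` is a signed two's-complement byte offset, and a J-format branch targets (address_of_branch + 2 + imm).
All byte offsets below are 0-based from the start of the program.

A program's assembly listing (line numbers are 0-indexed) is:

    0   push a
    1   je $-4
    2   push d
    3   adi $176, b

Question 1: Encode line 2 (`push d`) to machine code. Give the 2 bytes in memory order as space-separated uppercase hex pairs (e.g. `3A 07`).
line 2 (push): pack op=0xe:5|rd=3:3|pad=0:8 = 0x7300; big→ 73 00

73 00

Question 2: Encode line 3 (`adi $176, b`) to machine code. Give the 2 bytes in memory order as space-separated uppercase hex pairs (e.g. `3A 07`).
C9 B0

L3: adi op=0x19:5|rd=1:3|imm=176:8 ⇒ 0xc9b0 ⇒ big c9 b0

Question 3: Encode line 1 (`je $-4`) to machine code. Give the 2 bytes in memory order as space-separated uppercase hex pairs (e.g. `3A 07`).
EF FC

1. je fields op=0x1d:5|imm=-4:11 → word effch → ef fc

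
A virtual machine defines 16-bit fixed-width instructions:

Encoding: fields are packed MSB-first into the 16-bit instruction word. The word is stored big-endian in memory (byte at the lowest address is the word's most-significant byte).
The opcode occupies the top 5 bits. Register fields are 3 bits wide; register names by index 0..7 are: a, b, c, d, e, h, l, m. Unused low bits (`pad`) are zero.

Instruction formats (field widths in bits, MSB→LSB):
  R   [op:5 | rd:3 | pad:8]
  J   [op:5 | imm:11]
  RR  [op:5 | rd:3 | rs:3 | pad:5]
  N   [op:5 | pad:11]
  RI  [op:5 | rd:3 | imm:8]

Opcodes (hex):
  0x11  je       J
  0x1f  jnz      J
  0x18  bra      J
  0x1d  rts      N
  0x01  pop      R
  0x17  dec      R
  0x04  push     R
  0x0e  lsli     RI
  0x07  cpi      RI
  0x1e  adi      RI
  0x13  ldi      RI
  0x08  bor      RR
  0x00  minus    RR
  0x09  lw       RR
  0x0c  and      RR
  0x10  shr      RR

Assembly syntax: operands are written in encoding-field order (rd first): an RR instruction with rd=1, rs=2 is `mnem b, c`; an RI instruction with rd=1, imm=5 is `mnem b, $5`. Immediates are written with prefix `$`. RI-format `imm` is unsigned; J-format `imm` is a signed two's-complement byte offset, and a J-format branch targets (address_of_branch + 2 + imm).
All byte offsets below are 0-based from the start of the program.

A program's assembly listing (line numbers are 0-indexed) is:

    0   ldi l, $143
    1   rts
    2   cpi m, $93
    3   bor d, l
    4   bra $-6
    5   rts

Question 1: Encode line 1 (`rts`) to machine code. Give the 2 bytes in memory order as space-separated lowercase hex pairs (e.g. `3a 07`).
e8 00

L1: rts op=0x1d:5|pad=0:11 ⇒ 0xe800 ⇒ big e8 00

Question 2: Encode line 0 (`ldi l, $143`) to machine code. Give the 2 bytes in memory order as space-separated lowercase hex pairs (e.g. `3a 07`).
9e 8f

L0: ldi op=0x13:5|rd=6:3|imm=143:8 ⇒ 0x9e8f ⇒ big 9e 8f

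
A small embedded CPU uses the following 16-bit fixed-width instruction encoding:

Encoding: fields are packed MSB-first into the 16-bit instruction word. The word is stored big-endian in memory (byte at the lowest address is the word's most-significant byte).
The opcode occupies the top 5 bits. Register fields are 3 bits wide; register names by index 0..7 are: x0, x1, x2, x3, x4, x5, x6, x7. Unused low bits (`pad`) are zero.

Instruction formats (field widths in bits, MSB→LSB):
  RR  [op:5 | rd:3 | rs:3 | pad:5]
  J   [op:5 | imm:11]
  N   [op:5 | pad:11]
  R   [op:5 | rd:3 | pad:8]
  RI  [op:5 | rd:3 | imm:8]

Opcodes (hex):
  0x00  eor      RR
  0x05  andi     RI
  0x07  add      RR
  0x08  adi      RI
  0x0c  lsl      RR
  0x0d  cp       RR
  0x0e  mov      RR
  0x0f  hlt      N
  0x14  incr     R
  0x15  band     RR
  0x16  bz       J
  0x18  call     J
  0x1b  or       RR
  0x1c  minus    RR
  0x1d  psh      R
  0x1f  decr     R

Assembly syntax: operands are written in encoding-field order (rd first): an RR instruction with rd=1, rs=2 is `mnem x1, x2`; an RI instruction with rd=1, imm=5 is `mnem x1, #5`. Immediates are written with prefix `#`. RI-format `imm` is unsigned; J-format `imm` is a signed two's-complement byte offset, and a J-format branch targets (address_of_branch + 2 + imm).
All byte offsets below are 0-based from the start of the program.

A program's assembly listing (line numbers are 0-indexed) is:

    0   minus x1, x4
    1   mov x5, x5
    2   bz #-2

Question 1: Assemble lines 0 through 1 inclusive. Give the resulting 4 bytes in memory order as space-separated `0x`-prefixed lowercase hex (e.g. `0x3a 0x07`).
0xe1 0x80 0x75 0xa0

L0: minus op=0x1c:5|rd=1:3|rs=4:3|pad=0:5 ⇒ 0xe180 ⇒ big e1 80
L1: mov op=0xe:5|rd=5:3|rs=5:3|pad=0:5 ⇒ 0x75a0 ⇒ big 75 a0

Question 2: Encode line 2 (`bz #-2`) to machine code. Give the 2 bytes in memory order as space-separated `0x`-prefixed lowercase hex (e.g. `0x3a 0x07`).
0xb7 0xfe

2. bz fields op=0x16:5|imm=-2:11 → word b7feh → b7 fe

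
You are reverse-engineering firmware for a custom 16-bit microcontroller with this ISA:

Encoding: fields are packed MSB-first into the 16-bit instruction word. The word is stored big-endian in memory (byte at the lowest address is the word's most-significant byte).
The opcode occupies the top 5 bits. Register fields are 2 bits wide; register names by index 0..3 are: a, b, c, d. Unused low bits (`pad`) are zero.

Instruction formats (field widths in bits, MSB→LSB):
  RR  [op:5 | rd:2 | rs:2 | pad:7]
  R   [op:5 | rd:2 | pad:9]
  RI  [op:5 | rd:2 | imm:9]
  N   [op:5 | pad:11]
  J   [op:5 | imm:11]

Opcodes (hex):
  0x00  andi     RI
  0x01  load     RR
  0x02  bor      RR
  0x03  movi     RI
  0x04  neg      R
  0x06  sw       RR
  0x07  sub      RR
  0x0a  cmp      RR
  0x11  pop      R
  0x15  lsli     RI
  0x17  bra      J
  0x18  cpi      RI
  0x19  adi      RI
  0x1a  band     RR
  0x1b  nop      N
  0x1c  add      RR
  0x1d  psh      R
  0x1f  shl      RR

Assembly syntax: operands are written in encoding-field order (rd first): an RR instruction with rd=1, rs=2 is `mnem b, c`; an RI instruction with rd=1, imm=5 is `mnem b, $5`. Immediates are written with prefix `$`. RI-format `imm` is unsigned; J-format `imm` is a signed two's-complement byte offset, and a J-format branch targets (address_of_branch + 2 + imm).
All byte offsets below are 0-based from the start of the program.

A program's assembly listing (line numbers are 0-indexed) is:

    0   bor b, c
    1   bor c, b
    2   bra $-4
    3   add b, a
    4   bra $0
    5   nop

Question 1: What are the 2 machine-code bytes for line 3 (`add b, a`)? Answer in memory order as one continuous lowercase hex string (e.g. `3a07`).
line 3 (add): pack op=0x1c:5|rd=1:2|rs=0:2|pad=0:7 = 0xe200; big→ e2 00

e200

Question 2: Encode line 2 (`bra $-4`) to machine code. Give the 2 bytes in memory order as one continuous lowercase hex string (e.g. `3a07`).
line 2 (bra): pack op=0x17:5|imm=-4:11 = 0xbffc; big→ bf fc

bffc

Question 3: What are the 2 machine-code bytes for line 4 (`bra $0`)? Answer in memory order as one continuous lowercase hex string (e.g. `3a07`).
4. bra fields op=0x17:5|imm=0:11 → word b800h → b8 00

b800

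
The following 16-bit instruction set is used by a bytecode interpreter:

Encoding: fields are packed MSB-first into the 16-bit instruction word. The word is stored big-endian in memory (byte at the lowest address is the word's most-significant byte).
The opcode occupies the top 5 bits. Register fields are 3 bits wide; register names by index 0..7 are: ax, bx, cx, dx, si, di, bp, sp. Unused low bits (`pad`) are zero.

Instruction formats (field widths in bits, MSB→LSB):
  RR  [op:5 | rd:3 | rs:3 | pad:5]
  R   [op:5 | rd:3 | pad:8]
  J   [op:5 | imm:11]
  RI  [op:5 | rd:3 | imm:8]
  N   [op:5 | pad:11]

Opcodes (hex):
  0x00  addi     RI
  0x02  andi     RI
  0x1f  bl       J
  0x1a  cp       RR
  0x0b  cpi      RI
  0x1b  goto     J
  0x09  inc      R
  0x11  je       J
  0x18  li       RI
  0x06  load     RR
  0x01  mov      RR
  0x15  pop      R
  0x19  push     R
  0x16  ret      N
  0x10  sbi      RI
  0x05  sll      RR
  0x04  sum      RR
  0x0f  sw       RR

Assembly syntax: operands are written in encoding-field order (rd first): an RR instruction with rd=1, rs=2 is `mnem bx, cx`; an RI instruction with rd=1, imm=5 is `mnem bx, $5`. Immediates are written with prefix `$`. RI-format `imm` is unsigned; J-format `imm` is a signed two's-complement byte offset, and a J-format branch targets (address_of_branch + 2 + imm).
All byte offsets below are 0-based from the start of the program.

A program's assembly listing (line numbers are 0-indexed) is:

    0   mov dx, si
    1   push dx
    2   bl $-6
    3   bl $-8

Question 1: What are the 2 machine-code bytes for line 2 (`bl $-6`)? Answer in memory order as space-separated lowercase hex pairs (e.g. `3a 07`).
ff fa

2. bl fields op=0x1f:5|imm=-6:11 → word fffah → ff fa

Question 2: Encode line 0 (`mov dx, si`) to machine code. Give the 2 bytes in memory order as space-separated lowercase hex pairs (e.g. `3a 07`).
line 0 (mov): pack op=0x1:5|rd=3:3|rs=4:3|pad=0:5 = 0x0b80; big→ 0b 80

0b 80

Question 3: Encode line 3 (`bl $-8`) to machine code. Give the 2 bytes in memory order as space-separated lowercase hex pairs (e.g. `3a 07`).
line 3 (bl): pack op=0x1f:5|imm=-8:11 = 0xfff8; big→ ff f8

ff f8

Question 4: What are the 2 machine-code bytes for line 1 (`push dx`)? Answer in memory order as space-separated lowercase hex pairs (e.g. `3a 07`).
L1: push op=0x19:5|rd=3:3|pad=0:8 ⇒ 0xcb00 ⇒ big cb 00

cb 00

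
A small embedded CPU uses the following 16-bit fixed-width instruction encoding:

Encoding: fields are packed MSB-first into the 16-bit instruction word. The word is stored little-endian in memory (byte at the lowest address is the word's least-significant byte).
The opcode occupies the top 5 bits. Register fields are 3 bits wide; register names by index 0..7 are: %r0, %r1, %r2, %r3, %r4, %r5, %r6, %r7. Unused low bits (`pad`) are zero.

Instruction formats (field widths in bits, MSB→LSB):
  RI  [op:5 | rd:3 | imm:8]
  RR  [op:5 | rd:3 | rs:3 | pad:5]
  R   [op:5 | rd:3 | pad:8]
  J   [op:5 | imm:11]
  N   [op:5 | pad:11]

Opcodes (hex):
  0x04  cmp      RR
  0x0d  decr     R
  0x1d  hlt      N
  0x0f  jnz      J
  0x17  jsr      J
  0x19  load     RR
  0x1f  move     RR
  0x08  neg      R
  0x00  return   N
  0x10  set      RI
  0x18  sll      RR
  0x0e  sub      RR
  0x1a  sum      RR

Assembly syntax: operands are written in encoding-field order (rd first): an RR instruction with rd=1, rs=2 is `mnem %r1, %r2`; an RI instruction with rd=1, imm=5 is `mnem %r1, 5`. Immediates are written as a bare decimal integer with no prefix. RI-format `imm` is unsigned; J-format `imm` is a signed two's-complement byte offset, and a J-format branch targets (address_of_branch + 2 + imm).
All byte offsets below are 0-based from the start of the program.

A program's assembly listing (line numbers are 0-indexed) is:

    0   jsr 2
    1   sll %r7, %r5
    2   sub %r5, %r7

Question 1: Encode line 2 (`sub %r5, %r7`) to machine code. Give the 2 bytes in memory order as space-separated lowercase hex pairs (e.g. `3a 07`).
2. sub fields op=0xe:5|rd=5:3|rs=7:3|pad=0:5 → word 75e0h → e0 75

e0 75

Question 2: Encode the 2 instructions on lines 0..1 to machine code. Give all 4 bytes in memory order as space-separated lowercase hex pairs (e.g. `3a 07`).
02 b8 a0 c7

0. jsr fields op=0x17:5|imm=2:11 → word b802h → 02 b8
1. sll fields op=0x18:5|rd=7:3|rs=5:3|pad=0:5 → word c7a0h → a0 c7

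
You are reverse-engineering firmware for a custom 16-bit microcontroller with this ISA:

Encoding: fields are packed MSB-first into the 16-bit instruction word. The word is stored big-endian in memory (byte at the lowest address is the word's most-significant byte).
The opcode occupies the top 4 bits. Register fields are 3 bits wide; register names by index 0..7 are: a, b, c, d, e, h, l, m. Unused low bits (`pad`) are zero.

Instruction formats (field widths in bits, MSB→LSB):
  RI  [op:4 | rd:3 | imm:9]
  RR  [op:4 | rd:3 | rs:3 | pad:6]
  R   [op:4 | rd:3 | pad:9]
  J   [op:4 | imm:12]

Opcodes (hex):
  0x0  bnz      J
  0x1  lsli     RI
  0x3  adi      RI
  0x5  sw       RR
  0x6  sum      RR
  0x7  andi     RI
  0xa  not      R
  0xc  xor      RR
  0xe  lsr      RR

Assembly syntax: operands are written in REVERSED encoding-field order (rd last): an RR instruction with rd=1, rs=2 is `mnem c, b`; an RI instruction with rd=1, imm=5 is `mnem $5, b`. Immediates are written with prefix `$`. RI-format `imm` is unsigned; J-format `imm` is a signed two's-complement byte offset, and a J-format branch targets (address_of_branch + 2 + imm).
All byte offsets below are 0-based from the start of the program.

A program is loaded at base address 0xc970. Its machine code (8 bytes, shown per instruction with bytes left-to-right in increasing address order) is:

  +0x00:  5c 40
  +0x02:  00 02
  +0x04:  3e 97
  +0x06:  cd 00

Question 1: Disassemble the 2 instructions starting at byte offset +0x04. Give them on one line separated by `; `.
off 0x04: read 3e 97 as big → 0x3e97
  opcode bits[15:12]=0x3: adi/RI
  rd@[11:9]=0x7 ⇒ m
  imm@[8:0]=0x97 ⇒ $151
off 0x06: read cd 00 as big → 0xcd00
  opcode bits[15:12]=0xc: xor/RR
  rd@[11:9]=0x6 ⇒ l
  rs@[8:6]=0x4 ⇒ e

adi $151, m; xor e, l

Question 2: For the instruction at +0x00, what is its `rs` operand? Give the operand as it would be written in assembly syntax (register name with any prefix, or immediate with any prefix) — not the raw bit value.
b

+0x00: 5c 40 ⇒ word 0x5c40 (big)
  op=0x5c40>>12=0x5 ⇒ sw (RR)
  [11:9] rd=6 = l
  [8:6] rs=1 = b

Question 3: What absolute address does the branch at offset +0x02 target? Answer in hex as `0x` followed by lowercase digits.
0xc976

@+02  big-endian(00 02) = 0x0002
  top 4b → 0x0 → bnz [J]
  [11:0] imm=2 = $2
  target = base 0xc970 + off 0x02 + 2 + imm 2 = 0xc976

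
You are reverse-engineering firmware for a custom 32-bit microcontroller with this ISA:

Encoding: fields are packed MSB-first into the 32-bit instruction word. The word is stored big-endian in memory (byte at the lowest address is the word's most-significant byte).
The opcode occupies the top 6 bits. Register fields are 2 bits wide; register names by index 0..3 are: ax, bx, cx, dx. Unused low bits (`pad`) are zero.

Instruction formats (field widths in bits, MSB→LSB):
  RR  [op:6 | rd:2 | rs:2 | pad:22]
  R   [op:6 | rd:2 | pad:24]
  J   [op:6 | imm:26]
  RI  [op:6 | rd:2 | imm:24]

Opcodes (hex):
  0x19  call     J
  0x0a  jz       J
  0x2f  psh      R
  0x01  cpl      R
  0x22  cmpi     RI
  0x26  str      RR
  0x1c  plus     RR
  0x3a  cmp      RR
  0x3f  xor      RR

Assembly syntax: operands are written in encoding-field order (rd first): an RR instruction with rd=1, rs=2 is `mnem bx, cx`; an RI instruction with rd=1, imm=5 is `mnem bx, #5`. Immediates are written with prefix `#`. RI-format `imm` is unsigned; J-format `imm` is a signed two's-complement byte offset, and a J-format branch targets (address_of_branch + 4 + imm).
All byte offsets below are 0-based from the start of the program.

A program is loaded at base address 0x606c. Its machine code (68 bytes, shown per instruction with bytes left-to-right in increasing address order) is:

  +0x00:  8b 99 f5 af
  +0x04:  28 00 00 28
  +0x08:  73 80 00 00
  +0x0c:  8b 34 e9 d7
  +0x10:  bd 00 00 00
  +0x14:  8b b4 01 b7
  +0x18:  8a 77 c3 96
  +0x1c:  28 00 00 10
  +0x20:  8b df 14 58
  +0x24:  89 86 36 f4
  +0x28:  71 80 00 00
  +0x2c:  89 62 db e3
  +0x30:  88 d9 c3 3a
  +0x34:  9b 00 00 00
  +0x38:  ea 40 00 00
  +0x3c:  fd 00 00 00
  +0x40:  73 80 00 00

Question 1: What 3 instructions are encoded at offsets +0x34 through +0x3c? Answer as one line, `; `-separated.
str dx, ax; cmp cx, bx; xor bx, ax

+0x34: 9b 00 00 00 ⇒ word 0x9b000000 (big)
  top 6b → 0x26 → str [RR]
  rd: (w>>24)&0x3=0x3 → dx
  rs: (w>>22)&0x3=0x0 → ax
+0x38: ea 40 00 00 ⇒ word 0xea400000 (big)
  top 6b → 0x3a → cmp [RR]
  rd: (w>>24)&0x3=0x2 → cx
  rs: (w>>22)&0x3=0x1 → bx
+0x3c: fd 00 00 00 ⇒ word 0xfd000000 (big)
  top 6b → 0x3f → xor [RR]
  rd: (w>>24)&0x3=0x1 → bx
  rs: (w>>22)&0x3=0x0 → ax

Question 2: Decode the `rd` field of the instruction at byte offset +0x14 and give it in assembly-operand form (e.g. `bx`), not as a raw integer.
dx

@+14  big-endian(8b b4 01 b7) = 0x8bb401b7
  top 6b → 0x22 → cmpi [RI]
  rd@[25:24]=0x3 ⇒ dx
  imm@[23:0]=0xb401b7 ⇒ #11796919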